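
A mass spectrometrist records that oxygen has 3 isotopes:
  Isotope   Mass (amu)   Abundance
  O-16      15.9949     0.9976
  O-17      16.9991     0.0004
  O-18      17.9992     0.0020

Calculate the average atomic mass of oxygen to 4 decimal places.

15.9993 amu

Average mass = Σ (abundance × isotope mass) = 0.9976 × 15.9949 + 0.0004 × 16.9991 + 0.0020 × 17.9992
= 15.95651 + 0.00680 + 0.03600 = 15.99931 amu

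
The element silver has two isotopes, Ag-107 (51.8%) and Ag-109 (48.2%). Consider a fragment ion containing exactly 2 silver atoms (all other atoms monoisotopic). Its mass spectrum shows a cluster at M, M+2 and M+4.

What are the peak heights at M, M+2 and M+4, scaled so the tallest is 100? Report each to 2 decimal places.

53.73 : 100.00 : 46.53

Each Ag atom is independently Ag-107 (p = 0.518) or Ag-109 (q = 0.482); the cluster is the binomial expansion (p + q)^2.
P(M) = 0.518^2 = 0.268324
P(M+2) = 2 × 0.518^1 × 0.482^1 = 0.499352
P(M+4) = 0.482^2 = 0.232324
The M+2 peak is largest (0.499352); scaling to 100 gives 53.73 : 100.00 : 46.53.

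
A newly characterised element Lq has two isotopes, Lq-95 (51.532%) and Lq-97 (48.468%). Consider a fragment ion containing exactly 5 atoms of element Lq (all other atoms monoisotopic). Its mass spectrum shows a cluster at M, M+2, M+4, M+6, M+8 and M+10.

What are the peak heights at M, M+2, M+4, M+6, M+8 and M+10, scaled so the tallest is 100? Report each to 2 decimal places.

Expanding (0.51532 + 0.48468)^5:
P(M) = 0.51532^5 = 0.036340
P(M+2) = 5 × 0.51532^4 × 0.48468^1 = 0.170896
P(M+4) = 10 × 0.51532^3 × 0.48468^2 = 0.321471
P(M+6) = 10 × 0.51532^2 × 0.48468^3 = 0.302356
P(M+8) = 5 × 0.51532^1 × 0.48468^4 = 0.142189
P(M+10) = 0.48468^5 = 0.026747
The M+4 peak is largest (0.321471); scaling to 100 gives 11.30 : 53.16 : 100.00 : 94.05 : 44.23 : 8.32.

11.30 : 53.16 : 100.00 : 94.05 : 44.23 : 8.32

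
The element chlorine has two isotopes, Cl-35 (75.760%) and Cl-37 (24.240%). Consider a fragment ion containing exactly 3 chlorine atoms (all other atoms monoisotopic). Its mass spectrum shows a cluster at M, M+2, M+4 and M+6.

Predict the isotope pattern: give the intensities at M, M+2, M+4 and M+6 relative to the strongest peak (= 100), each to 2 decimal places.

100.00 : 95.99 : 30.71 : 3.28

Expanding (0.75760 + 0.24240)^3:
P(M) = 0.75760^3 = 0.434830
P(M+2) = 3 × 0.75760^2 × 0.24240^1 = 0.417382
P(M+4) = 3 × 0.75760^1 × 0.24240^2 = 0.133545
P(M+6) = 0.24240^3 = 0.014243
The M peak is largest (0.434830); scaling to 100 gives 100.00 : 95.99 : 30.71 : 3.28.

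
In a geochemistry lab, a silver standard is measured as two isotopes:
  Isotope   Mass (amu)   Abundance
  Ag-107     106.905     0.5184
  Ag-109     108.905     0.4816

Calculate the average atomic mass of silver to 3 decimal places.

Ar = Σ fᵢ·mᵢ = 0.5184 × 106.905 + 0.4816 × 108.905
= 55.4196 + 52.4486 = 107.8682 amu

107.868 amu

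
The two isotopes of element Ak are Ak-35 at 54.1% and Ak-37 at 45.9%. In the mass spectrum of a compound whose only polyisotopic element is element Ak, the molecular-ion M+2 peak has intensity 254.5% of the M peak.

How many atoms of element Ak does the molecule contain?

For n independent Ak atoms, I(M+2)/I(M) = n · (abundance Ak-37) / (abundance Ak-35) = n · 0.459/0.541.
n = 2.545 × 0.541/0.459 = 3.00 ≈ 3

3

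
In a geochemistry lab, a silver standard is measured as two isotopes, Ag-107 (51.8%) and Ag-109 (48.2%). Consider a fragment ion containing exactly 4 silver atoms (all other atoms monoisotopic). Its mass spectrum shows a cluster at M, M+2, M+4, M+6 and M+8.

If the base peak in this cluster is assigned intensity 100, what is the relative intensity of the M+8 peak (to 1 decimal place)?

(0.518 + 0.482)^4 gives M 0.0720, M+2 0.2680, M+4 0.3740, M+6 0.2320, M+8 0.0540; the largest is M+4.
P(M+4) = C(4,2) × 0.518^2 × 0.482^2 = 6 × 0.268324 × 0.232324 = 0.374029 (base)
P(M+8) = C(4,4) × 0.518^0 × 0.482^4 = 1 × 1.0000 × 0.05397444 = 0.053974
Relative intensity = 0.053974 / 0.374029 × 100 = 14.4

14.4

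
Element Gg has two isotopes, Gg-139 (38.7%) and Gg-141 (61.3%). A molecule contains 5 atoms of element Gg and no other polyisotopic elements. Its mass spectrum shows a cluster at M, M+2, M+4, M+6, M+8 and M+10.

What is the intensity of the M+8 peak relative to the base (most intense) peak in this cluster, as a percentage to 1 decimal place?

(0.387 + 0.613)^5 gives M 0.0087, M+2 0.0688, M+4 0.2178, M+6 0.3450, M+8 0.2732, M+10 0.0866; the largest is M+6.
P(M+6) = C(5,3) × 0.387^2 × 0.613^3 = 10 × 0.149769 × 0.2303464 = 0.344987 (base)
P(M+8) = C(5,4) × 0.387^1 × 0.613^4 = 5 × 0.3870 × 0.14120234 = 0.273227
Relative intensity = 0.273227 / 0.344987 × 100 = 79.2

79.2%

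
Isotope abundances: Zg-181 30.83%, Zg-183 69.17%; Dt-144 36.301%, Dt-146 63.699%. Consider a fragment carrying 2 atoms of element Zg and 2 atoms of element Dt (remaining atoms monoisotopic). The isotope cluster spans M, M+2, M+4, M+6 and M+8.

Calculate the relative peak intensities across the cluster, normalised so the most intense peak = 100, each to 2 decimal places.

3.18 : 25.40 : 75.79 : 100.00 : 49.23

Element Zg pattern (n=2): 0.09504889 : 0.42650222 : 0.47844889
Element Dt pattern (n=2): 0.13177626 : 0.46246748 : 0.40575626
Convolve the two distributions (both contribute in 2-u steps):
  M: 0.09504889×0.13177626 = 0.012525
  M+2: 0.09504889×0.46246748 + 0.42650222×0.13177626 = 0.100160
  M+4: 0.09504889×0.40575626 + 0.42650222×0.46246748 + 0.47844889×0.13177626 = 0.298858
  M+6: 0.42650222×0.40575626 + 0.47844889×0.46246748 = 0.394323
  M+8: 0.47844889×0.40575626 = 0.194134
Scale to base peak (0.394323) = 100: 3.18 : 25.40 : 75.79 : 100.00 : 49.23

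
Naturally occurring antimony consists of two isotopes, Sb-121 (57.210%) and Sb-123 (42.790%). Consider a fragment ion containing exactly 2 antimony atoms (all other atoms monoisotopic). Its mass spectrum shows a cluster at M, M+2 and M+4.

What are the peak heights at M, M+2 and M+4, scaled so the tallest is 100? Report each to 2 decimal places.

66.85 : 100.00 : 37.40

Each Sb atom is independently Sb-121 (p = 0.57210) or Sb-123 (q = 0.42790); the cluster is the binomial expansion (p + q)^2.
P(M) = 0.57210^2 = 0.327298
P(M+2) = 2 × 0.57210^1 × 0.42790^1 = 0.489603
P(M+4) = 0.42790^2 = 0.183098
The M+2 peak is largest (0.489603); scaling to 100 gives 66.85 : 100.00 : 37.40.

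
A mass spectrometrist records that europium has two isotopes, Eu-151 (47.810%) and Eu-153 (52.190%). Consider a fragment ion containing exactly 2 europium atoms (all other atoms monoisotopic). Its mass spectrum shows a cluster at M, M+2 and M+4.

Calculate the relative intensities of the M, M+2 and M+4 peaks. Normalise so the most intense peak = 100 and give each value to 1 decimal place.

Each Eu atom is independently Eu-151 (p = 0.47810) or Eu-153 (q = 0.52190); the cluster is the binomial expansion (p + q)^2.
P(M) = 0.47810^2 = 0.228580
P(M+2) = 2 × 0.47810^1 × 0.52190^1 = 0.499041
P(M+4) = 0.52190^2 = 0.272380
The M+2 peak is largest (0.499041); scaling to 100 gives 45.8 : 100.0 : 54.6.

45.8 : 100.0 : 54.6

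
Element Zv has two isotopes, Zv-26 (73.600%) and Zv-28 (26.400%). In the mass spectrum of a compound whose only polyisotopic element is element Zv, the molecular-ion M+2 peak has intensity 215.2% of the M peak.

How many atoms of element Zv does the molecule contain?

6

The M+2/M ratio from n Zv atoms is n · q/p = n · 0.26400/0.73600.
n = 2.152 × 0.73600/0.26400 = 6.00 ≈ 6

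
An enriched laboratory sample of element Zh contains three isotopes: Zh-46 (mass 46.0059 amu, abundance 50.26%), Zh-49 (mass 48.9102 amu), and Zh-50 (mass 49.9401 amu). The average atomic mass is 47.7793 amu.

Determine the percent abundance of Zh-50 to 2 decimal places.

31.93%

Let x and y be the fractions of Zh-49 and Zh-50. Then x + y = 1 − 0.5026 = 0.4974 and 48.9102x + 49.9401y = 47.7793 − 0.5026×46.0059 = 24.65673466.
Substituting: 48.9102x + 49.9401(0.4974 − x) = 24.65673466
(48.9102 − 49.9401)x = -0.18347108  ⇒  x = 0.17814, y = 0.31926
Zh-49: 17.81%, Zh-50: 31.93%.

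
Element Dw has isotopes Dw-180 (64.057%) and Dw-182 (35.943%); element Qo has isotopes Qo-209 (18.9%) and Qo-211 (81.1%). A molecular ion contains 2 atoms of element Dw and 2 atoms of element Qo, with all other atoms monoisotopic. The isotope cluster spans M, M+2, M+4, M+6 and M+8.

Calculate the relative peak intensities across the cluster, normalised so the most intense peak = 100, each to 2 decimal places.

Element Dw pattern (n=2): 0.41032992 : 0.46048015 : 0.12918992
Element Qo pattern (n=2): 0.035721 : 0.306558 : 0.657721
Convolve the two distributions (both contribute in 2-u steps):
  M: 0.41032992×0.035721 = 0.014657
  M+2: 0.41032992×0.306558 + 0.46048015×0.035721 = 0.142239
  M+4: 0.41032992×0.657721 + 0.46048015×0.306558 + 0.12918992×0.035721 = 0.415661
  M+6: 0.46048015×0.657721 + 0.12918992×0.306558 = 0.342472
  M+8: 0.12918992×0.657721 = 0.084971
Scale to base peak (0.415661) = 100: 3.53 : 34.22 : 100.00 : 82.39 : 20.44

3.53 : 34.22 : 100.00 : 82.39 : 20.44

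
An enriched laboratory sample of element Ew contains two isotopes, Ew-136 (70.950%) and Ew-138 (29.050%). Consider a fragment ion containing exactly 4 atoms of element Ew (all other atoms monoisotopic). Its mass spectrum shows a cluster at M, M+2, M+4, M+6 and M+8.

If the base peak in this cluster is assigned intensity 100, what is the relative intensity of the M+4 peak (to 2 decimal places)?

Binomial terms of (0.70950 + 0.29050)^4: M 0.2534, M+2 0.4150, M+4 0.2549, M+6 0.0696, M+8 0.0071 → M+2 is the base peak.
P(M+2) = C(4,1) × 0.70950^3 × 0.29050^1 = 4 × 0.35715538 × 0.2905 = 0.415015 (base)
P(M+4) = C(4,2) × 0.70950^2 × 0.29050^2 = 6 × 0.50339025 × 0.08439025 = 0.254887
Relative intensity = 0.254887 / 0.415015 × 100 = 61.42

61.42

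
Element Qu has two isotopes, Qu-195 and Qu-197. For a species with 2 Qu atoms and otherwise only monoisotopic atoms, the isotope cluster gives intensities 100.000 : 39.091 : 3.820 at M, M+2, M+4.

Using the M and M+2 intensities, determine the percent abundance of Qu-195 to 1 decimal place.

If p is the fraction of Qu that is Qu-195, then I(M+2)/I(M) = [C(2,1)·p^1·(1−p)] / p^2 = 2·(1−p)/p = 39.091/100.000 = 0.3909
(1−p)/p = 0.3909/2 = 0.1955  ⇒  p = 1/(1 + 0.1955) = 0.8365
Qu-195: 83.7%, Qu-197: 16.3%.

83.7%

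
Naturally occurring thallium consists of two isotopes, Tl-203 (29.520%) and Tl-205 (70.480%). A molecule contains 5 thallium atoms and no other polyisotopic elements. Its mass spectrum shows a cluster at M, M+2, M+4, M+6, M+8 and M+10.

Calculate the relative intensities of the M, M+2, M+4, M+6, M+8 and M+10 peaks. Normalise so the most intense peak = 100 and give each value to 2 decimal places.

0.62 : 7.35 : 35.09 : 83.77 : 100.00 : 47.75

Expanding (0.29520 + 0.70480)^5:
P(M) = 0.29520^5 = 0.002242
P(M+2) = 5 × 0.29520^4 × 0.70480^1 = 0.026761
P(M+4) = 10 × 0.29520^3 × 0.70480^2 = 0.127785
P(M+6) = 10 × 0.29520^2 × 0.70480^3 = 0.305092
P(M+8) = 5 × 0.29520^1 × 0.70480^4 = 0.364208
P(M+10) = 0.70480^5 = 0.173912
The M+8 peak is largest (0.364208); scaling to 100 gives 0.62 : 7.35 : 35.09 : 83.77 : 100.00 : 47.75.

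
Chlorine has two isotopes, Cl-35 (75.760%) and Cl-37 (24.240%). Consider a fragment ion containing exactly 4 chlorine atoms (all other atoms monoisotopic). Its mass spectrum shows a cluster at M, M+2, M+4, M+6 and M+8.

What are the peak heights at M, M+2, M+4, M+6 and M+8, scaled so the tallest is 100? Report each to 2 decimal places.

Expanding (0.75760 + 0.24240)^4:
P(M) = 0.75760^4 = 0.329428
P(M+2) = 4 × 0.75760^3 × 0.24240^1 = 0.421612
P(M+4) = 6 × 0.75760^2 × 0.24240^2 = 0.202347
P(M+6) = 4 × 0.75760^1 × 0.24240^3 = 0.043162
P(M+8) = 0.24240^4 = 0.003452
The M+2 peak is largest (0.421612); scaling to 100 gives 78.14 : 100.00 : 47.99 : 10.24 : 0.82.

78.14 : 100.00 : 47.99 : 10.24 : 0.82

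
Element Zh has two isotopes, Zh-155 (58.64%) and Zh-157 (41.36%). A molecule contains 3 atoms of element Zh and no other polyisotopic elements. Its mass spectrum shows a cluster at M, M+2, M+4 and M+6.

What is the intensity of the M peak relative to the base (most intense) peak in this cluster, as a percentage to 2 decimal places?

Term probabilities: M 0.2016, M+2 0.4267, M+4 0.3009, M+6 0.0708. Base peak = M+2.
P(M+2) = C(3,1) × 0.5864^2 × 0.4136^1 = 3 × 0.34386496 × 0.4136 = 0.426668 (base)
P(M) = C(3,0) × 0.5864^3 × 0.4136^0 = 1 × 0.20164241 × 1.0000 = 0.201642
Relative intensity = 0.201642 / 0.426668 × 100 = 47.26

47.26%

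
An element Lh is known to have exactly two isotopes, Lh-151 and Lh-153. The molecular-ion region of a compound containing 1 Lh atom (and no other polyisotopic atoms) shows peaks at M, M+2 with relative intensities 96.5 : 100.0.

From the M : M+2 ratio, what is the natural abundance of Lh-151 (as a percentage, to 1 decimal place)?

Write p for the Lh-151 fraction. I(M+2)/I(M) = [C(1,1)·p^0·(1−p)] / p^1 = 1·(1−p)/p = 100.0/96.5 = 1.0363
(1−p)/p = 1.0363/1 = 1.0363  ⇒  p = 1/(1 + 1.0363) = 0.4911
Lh-151: 49.1%, Lh-153: 50.9%.

49.1%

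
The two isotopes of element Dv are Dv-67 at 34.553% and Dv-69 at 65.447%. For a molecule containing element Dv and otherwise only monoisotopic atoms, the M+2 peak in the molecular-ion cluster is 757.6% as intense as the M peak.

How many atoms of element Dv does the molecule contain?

The M+2/M ratio from n Dv atoms is n · q/p = n · 0.65447/0.34553.
n = 7.576 × 0.34553/0.65447 = 4.00 ≈ 4

4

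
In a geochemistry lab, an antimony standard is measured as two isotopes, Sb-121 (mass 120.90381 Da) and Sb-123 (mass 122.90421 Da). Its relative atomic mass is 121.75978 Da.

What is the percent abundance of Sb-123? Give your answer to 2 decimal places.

With x = fraction of Sb-121 (so Sb-123 is 1 − x):
120.90381·x + 122.90421·(1 − x) = 121.75978
(120.90381 − 122.90421)·x = 121.75978 − 122.90421
x = -1.14443 / -2.00040 = 0.57210 → 57.21% Sb-121, 42.79% Sb-123.

42.79%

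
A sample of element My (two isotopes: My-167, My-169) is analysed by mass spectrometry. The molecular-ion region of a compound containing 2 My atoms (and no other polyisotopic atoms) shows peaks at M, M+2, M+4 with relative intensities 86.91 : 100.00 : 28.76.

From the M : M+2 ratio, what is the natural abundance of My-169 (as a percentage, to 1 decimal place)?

Let p = fractional abundance of My-167. I(M+2)/I(M) = [C(2,1)·p^1·(1−p)] / p^2 = 2·(1−p)/p = 100.00/86.91 = 1.1506
(1−p)/p = 1.1506/2 = 0.5753  ⇒  p = 1/(1 + 0.5753) = 0.6348
My-167: 63.5%, My-169: 36.5%.

36.5%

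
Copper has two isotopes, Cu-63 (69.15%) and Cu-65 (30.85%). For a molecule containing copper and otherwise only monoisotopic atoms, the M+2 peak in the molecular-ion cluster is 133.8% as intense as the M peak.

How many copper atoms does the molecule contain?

For n independent Cu atoms, I(M+2)/I(M) = n · (abundance Cu-65) / (abundance Cu-63) = n · 0.3085/0.6915.
n = 1.338 × 0.6915/0.3085 = 3.00 ≈ 3

3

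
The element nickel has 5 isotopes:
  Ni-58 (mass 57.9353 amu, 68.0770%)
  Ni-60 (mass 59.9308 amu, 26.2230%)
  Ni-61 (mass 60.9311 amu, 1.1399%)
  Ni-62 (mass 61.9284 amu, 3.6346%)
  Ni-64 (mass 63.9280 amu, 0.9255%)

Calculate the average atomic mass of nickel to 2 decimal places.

58.69 amu

Weight each isotope mass by its fractional abundance: 0.680770 × 57.9353 + 0.262230 × 59.9308 + 0.011399 × 60.9311 + 0.036346 × 61.9284 + 0.009255 × 63.9280
= 39.44061 + 15.71565 + 0.69455 + 2.25085 + 0.59165 = 58.69331 amu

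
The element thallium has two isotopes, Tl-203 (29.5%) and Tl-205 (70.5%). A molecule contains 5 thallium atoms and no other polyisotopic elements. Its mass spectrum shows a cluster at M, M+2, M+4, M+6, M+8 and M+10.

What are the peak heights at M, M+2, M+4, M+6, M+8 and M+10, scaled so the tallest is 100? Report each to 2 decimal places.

0.61 : 7.33 : 35.02 : 83.69 : 100.00 : 47.80

Each Tl atom is independently Tl-203 (p = 0.295) or Tl-205 (q = 0.705); the cluster is the binomial expansion (p + q)^5.
P(M) = 0.295^5 = 0.002234
P(M+2) = 5 × 0.295^4 × 0.705^1 = 0.026696
P(M+4) = 10 × 0.295^3 × 0.705^2 = 0.127598
P(M+6) = 10 × 0.295^2 × 0.705^3 = 0.304938
P(M+8) = 5 × 0.295^1 × 0.705^4 = 0.364375
P(M+10) = 0.705^5 = 0.174159
The M+8 peak is largest (0.364375); scaling to 100 gives 0.61 : 7.33 : 35.02 : 83.69 : 100.00 : 47.80.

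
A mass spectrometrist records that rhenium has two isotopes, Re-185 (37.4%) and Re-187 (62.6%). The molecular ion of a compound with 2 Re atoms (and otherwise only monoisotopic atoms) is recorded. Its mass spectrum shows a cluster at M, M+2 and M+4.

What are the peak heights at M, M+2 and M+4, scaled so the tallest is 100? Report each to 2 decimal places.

The 2 Re atoms are independent, so intensities follow the terms of (0.374 + 0.626)^2.
P(M) = 0.374^2 = 0.139876
P(M+2) = 2 × 0.374^1 × 0.626^1 = 0.468248
P(M+4) = 0.626^2 = 0.391876
The M+2 peak is largest (0.468248); scaling to 100 gives 29.87 : 100.00 : 83.69.

29.87 : 100.00 : 83.69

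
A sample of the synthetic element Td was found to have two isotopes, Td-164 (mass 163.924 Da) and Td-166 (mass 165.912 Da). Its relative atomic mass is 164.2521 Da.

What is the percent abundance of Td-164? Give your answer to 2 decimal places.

With x = fraction of Td-164 (so Td-166 is 1 − x):
163.924·x + 165.912·(1 − x) = 164.2521
(163.924 − 165.912)·x = 164.2521 − 165.912
x = -1.6599 / -1.988 = 0.83496 → 83.50% Td-164, 16.50% Td-166.

83.50%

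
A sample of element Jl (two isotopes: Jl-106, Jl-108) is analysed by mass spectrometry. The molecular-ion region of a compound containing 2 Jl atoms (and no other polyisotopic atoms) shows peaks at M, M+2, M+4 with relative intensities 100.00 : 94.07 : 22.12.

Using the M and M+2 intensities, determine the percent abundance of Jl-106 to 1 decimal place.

If p is the fraction of Jl that is Jl-106, then I(M+2)/I(M) = [C(2,1)·p^1·(1−p)] / p^2 = 2·(1−p)/p = 94.07/100.00 = 0.9407
(1−p)/p = 0.9407/2 = 0.4703  ⇒  p = 1/(1 + 0.4703) = 0.6801
Jl-106: 68.0%, Jl-108: 32.0%.

68.0%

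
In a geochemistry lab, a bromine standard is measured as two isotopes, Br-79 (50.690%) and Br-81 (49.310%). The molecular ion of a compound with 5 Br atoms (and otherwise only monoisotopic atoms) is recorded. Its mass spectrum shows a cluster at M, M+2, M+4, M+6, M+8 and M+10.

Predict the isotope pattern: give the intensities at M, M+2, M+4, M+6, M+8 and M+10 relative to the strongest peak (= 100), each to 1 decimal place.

The 5 Br atoms are independent, so intensities follow the terms of (0.50690 + 0.49310)^5.
P(M) = 0.50690^5 = 0.033467
P(M+2) = 5 × 0.50690^4 × 0.49310^1 = 0.162777
P(M+4) = 10 × 0.50690^3 × 0.49310^2 = 0.316692
P(M+6) = 10 × 0.50690^2 × 0.49310^3 = 0.308070
P(M+8) = 5 × 0.50690^1 × 0.49310^4 = 0.149842
P(M+10) = 0.49310^5 = 0.029152
The M+4 peak is largest (0.316692); scaling to 100 gives 10.6 : 51.4 : 100.0 : 97.3 : 47.3 : 9.2.

10.6 : 51.4 : 100.0 : 97.3 : 47.3 : 9.2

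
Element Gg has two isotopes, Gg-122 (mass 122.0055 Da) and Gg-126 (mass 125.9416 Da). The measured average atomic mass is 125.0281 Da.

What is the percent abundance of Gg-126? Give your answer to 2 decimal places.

Let x be the fractional abundance of Gg-122; then Gg-126 has abundance 1 − x.
122.0055·x + 125.9416·(1 − x) = 125.0281
(122.0055 − 125.9416)·x = 125.0281 − 125.9416
x = -0.9135 / -3.9361 = 0.23208 → 23.21% Gg-122, 76.79% Gg-126.

76.79%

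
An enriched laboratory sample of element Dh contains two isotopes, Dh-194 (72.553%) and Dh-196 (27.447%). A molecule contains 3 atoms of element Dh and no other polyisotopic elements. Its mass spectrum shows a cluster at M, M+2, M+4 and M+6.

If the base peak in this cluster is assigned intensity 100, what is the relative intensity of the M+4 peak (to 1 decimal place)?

Binomial terms of (0.72553 + 0.27447)^3: M 0.3819, M+2 0.4334, M+4 0.1640, M+6 0.0207 → M+2 is the base peak.
P(M+2) = C(3,1) × 0.72553^2 × 0.27447^1 = 3 × 0.52639378 × 0.27447 = 0.433438 (base)
P(M+4) = C(3,2) × 0.72553^1 × 0.27447^2 = 3 × 0.72553 × 0.07533378 = 0.163971
Relative intensity = 0.163971 / 0.433438 × 100 = 37.8

37.8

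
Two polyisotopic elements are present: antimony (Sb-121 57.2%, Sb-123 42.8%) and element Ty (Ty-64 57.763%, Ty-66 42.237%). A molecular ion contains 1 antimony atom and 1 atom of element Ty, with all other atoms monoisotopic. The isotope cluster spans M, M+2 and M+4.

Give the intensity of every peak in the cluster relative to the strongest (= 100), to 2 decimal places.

67.59 : 100.00 : 36.98

Antimony pattern (n=1): 0.5720 : 0.4280
Element Ty pattern (n=1): 0.57763 : 0.42237
Convolve the two distributions (both contribute in 2-u steps):
  M: 0.5720×0.57763 = 0.330404
  M+2: 0.5720×0.42237 + 0.4280×0.57763 = 0.488821
  M+4: 0.4280×0.42237 = 0.180774
Scale to base peak (0.488821) = 100: 67.59 : 100.00 : 36.98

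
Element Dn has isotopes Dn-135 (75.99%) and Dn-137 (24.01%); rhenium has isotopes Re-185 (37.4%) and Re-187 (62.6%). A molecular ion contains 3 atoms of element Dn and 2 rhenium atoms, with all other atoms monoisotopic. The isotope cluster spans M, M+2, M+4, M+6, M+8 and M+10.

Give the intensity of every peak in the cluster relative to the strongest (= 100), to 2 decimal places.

15.94 : 68.46 : 100.00 : 58.81 : 15.06 : 1.41

Element Dn pattern (n=3): 0.43880274 : 0.4159358 : 0.13142017 : 0.01384129
Rhenium pattern (n=2): 0.139876 : 0.468248 : 0.391876
Convolve the two distributions (both contribute in 2-u steps):
  M: 0.43880274×0.139876 = 0.061378
  M+2: 0.43880274×0.468248 + 0.4159358×0.139876 = 0.263648
  M+4: 0.43880274×0.391876 + 0.4159358×0.468248 + 0.13142017×0.139876 = 0.385100
  M+6: 0.4159358×0.391876 + 0.13142017×0.468248 + 0.01384129×0.139876 = 0.226469
  M+8: 0.13142017×0.391876 + 0.01384129×0.468248 = 0.057982
  M+10: 0.01384129×0.391876 = 0.005424
Scale to base peak (0.385100) = 100: 15.94 : 68.46 : 100.00 : 58.81 : 15.06 : 1.41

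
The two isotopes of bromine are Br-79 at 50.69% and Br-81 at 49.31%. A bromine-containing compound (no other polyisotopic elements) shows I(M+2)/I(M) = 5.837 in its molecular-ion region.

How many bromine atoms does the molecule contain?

6

With n Br atoms, P(M+2)/P(M) = C(n,1)·p^(n−1)q / p^n = n·q/p = n · 0.4931/0.5069.
n = 5.837 × 0.5069/0.4931 = 6.00 ≈ 6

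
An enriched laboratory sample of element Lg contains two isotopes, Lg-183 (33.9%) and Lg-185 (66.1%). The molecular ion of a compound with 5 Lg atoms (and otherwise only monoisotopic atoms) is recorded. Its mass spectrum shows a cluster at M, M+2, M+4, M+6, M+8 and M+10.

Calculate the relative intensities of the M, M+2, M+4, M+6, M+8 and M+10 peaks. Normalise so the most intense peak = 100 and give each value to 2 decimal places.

1.35 : 13.15 : 51.29 : 100.00 : 97.49 : 38.02

Expanding (0.339 + 0.661)^5:
P(M) = 0.339^5 = 0.004477
P(M+2) = 5 × 0.339^4 × 0.661^1 = 0.043649
P(M+4) = 10 × 0.339^3 × 0.661^2 = 0.170217
P(M+6) = 10 × 0.339^2 × 0.661^3 = 0.331897
P(M+8) = 5 × 0.339^1 × 0.661^4 = 0.323575
P(M+10) = 0.661^5 = 0.126185
The M+6 peak is largest (0.331897); scaling to 100 gives 1.35 : 13.15 : 51.29 : 100.00 : 97.49 : 38.02.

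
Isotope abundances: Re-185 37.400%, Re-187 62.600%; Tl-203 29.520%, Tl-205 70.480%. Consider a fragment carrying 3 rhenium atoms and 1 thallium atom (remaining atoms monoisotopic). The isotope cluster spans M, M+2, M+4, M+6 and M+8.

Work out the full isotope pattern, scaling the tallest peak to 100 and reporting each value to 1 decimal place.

4.0 : 29.9 : 82.4 : 100.0 : 45.2

Rhenium pattern (n=3): 0.05231362 : 0.26268713 : 0.43968487 : 0.24531438
Thallium pattern (n=1): 0.2952 : 0.7048
Convolve the two distributions (both contribute in 2-u steps):
  M: 0.05231362×0.2952 = 0.015443
  M+2: 0.05231362×0.7048 + 0.26268713×0.2952 = 0.114416
  M+4: 0.26268713×0.7048 + 0.43968487×0.2952 = 0.314937
  M+6: 0.43968487×0.7048 + 0.24531438×0.2952 = 0.382307
  M+8: 0.24531438×0.7048 = 0.172898
Scale to base peak (0.382307) = 100: 4.0 : 29.9 : 82.4 : 100.0 : 45.2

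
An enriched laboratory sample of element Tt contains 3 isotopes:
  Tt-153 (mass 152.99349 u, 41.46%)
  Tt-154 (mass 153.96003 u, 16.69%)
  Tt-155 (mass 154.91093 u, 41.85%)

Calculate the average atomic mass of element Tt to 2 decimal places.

Average mass = Σ (abundance × isotope mass) = 0.4146 × 152.99349 + 0.1669 × 153.96003 + 0.4185 × 154.91093
= 63.431101 + 25.695929 + 64.830224 = 153.957254 u

153.96 u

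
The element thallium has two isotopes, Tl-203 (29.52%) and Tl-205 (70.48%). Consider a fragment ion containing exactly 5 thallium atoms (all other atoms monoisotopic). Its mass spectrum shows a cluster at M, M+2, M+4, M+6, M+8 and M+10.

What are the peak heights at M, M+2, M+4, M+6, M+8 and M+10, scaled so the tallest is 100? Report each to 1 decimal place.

0.6 : 7.3 : 35.1 : 83.8 : 100.0 : 47.8

Expanding (0.2952 + 0.7048)^5:
P(M) = 0.2952^5 = 0.002242
P(M+2) = 5 × 0.2952^4 × 0.7048^1 = 0.026761
P(M+4) = 10 × 0.2952^3 × 0.7048^2 = 0.127785
P(M+6) = 10 × 0.2952^2 × 0.7048^3 = 0.305092
P(M+8) = 5 × 0.2952^1 × 0.7048^4 = 0.364208
P(M+10) = 0.7048^5 = 0.173912
The M+8 peak is largest (0.364208); scaling to 100 gives 0.6 : 7.3 : 35.1 : 83.8 : 100.0 : 47.8.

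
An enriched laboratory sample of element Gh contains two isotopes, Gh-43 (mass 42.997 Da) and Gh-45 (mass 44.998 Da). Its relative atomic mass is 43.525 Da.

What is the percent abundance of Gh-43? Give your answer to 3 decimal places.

73.613%

Let x be the fractional abundance of Gh-43; then Gh-45 has abundance 1 − x.
42.997·x + 44.998·(1 − x) = 43.525
(42.997 − 44.998)·x = 43.525 − 44.998
x = -1.473 / -2.001 = 0.73613 → 73.613% Gh-43, 26.387% Gh-45.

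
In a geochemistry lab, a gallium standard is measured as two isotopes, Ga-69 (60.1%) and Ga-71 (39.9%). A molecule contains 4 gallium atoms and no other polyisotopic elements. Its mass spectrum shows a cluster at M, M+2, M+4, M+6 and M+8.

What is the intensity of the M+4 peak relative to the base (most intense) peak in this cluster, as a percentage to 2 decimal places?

99.58%

Binomial terms of (0.601 + 0.399)^4: M 0.1305, M+2 0.3465, M+4 0.3450, M+6 0.1527, M+8 0.0253 → M+2 is the base peak.
P(M+2) = C(4,1) × 0.601^3 × 0.399^1 = 4 × 0.2170818 × 0.3990 = 0.346463 (base)
P(M+4) = C(4,2) × 0.601^2 × 0.399^2 = 6 × 0.361201 × 0.159201 = 0.345021
Relative intensity = 0.345021 / 0.346463 × 100 = 99.58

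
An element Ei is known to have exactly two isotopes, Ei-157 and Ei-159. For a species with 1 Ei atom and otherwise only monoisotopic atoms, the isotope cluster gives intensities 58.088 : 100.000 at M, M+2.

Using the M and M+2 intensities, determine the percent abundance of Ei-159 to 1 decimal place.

Let p = fractional abundance of Ei-157. I(M+2)/I(M) = [C(1,1)·p^0·(1−p)] / p^1 = 1·(1−p)/p = 100.000/58.088 = 1.7215
(1−p)/p = 1.7215/1 = 1.7215  ⇒  p = 1/(1 + 1.7215) = 0.3674
Ei-157: 36.7%, Ei-159: 63.3%.

63.3%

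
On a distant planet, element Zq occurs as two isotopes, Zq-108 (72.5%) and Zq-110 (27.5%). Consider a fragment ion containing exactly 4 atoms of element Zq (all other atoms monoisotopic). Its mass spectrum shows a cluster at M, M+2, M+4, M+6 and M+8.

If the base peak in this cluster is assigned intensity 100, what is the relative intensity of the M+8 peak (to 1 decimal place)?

Binomial terms of (0.725 + 0.275)^4: M 0.2763, M+2 0.4192, M+4 0.2385, M+6 0.0603, M+8 0.0057 → M+2 is the base peak.
P(M+2) = C(4,1) × 0.725^3 × 0.275^1 = 4 × 0.38107812 × 0.2750 = 0.419186 (base)
P(M+8) = C(4,4) × 0.725^0 × 0.275^4 = 1 × 1.0000 × 0.00571914 = 0.005719
Relative intensity = 0.005719 / 0.419186 × 100 = 1.4

1.4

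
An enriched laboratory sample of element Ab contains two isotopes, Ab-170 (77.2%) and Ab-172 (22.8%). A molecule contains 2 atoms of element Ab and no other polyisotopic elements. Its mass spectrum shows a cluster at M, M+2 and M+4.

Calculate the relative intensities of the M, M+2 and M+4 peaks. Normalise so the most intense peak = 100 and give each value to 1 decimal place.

100.0 : 59.1 : 8.7

The 2 Ab atoms are independent, so intensities follow the terms of (0.772 + 0.228)^2.
P(M) = 0.772^2 = 0.595984
P(M+2) = 2 × 0.772^1 × 0.228^1 = 0.352032
P(M+4) = 0.228^2 = 0.051984
The M peak is largest (0.595984); scaling to 100 gives 100.0 : 59.1 : 8.7.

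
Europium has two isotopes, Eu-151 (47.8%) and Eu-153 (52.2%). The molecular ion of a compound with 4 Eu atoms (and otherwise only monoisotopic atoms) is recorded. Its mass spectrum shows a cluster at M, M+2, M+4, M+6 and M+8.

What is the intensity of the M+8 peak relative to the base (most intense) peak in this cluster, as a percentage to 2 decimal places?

Term probabilities: M 0.0522, M+2 0.2280, M+4 0.3735, M+6 0.2720, M+8 0.0742. Base peak = M+4.
P(M+4) = C(4,2) × 0.478^2 × 0.522^2 = 6 × 0.228484 × 0.272484 = 0.373549 (base)
P(M+8) = C(4,4) × 0.478^0 × 0.522^4 = 1 × 1.0000 × 0.07424753 = 0.074248
Relative intensity = 0.074248 / 0.373549 × 100 = 19.88

19.88%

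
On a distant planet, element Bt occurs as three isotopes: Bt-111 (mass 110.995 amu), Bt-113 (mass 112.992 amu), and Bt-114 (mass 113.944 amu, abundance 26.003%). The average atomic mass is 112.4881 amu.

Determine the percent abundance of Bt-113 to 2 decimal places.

The remaining 73.997% is split between Bt-111 (fraction x) and Bt-113 (fraction 0.73997 − x).
Substituting: 110.995x + 112.992(0.73997 − x) = 82.85924168
(110.995 − 112.992)x = -0.75144856  ⇒  x = 0.37629, y = 0.36368
Bt-111: 37.63%, Bt-113: 36.37%.

36.37%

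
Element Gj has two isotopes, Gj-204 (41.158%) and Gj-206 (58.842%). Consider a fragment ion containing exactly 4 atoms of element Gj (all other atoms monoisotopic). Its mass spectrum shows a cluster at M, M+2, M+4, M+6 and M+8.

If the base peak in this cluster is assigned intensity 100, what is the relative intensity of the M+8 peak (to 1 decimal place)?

Binomial terms of (0.41158 + 0.58842)^4: M 0.0287, M+2 0.1641, M+4 0.3519, M+6 0.3354, M+8 0.1199 → M+4 is the base peak.
P(M+4) = C(4,2) × 0.41158^2 × 0.58842^2 = 6 × 0.1693981 × 0.3462381 = 0.351912 (base)
P(M+8) = C(4,4) × 0.41158^0 × 0.58842^4 = 1 × 1.0000 × 0.11988082 = 0.119881
Relative intensity = 0.119881 / 0.351912 × 100 = 34.1

34.1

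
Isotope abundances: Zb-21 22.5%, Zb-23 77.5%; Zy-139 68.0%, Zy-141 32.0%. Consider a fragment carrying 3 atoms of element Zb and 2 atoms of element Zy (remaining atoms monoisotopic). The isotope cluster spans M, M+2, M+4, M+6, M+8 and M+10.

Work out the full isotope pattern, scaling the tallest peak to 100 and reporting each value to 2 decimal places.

1.30 : 14.71 : 59.41 : 100.00 : 60.46 : 11.81

Element Zb pattern (n=3): 0.01139063 : 0.11770313 : 0.40542188 : 0.46548438
Element Zy pattern (n=2): 0.4624 : 0.4352 : 0.1024
Convolve the two distributions (both contribute in 2-u steps):
  M: 0.01139063×0.4624 = 0.005267
  M+2: 0.01139063×0.4352 + 0.11770313×0.4624 = 0.059383
  M+4: 0.01139063×0.1024 + 0.11770313×0.4352 + 0.40542188×0.4624 = 0.239858
  M+6: 0.11770313×0.1024 + 0.40542188×0.4352 + 0.46548438×0.4624 = 0.403732
  M+8: 0.40542188×0.1024 + 0.46548438×0.4352 = 0.244094
  M+10: 0.46548438×0.1024 = 0.047666
Scale to base peak (0.403732) = 100: 1.30 : 14.71 : 59.41 : 100.00 : 60.46 : 11.81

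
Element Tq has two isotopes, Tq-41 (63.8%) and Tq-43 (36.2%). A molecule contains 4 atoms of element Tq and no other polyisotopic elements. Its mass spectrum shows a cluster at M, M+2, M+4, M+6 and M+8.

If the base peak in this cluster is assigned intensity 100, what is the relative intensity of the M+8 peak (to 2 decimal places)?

4.57

(0.638 + 0.362)^4 gives M 0.1657, M+2 0.3760, M+4 0.3200, M+6 0.1211, M+8 0.0172; the largest is M+2.
P(M+2) = C(4,1) × 0.638^3 × 0.362^1 = 4 × 0.25969407 × 0.3620 = 0.376037 (base)
P(M+8) = C(4,4) × 0.638^0 × 0.362^4 = 1 × 1.0000 × 0.01717253 = 0.017173
Relative intensity = 0.017173 / 0.376037 × 100 = 4.57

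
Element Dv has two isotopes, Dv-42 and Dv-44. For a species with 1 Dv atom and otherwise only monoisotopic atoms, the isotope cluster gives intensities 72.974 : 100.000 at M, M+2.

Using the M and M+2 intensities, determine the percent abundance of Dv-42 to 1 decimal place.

Write p for the Dv-42 fraction. I(M+2)/I(M) = [C(1,1)·p^0·(1−p)] / p^1 = 1·(1−p)/p = 100.000/72.974 = 1.3704
(1−p)/p = 1.3704/1 = 1.3704  ⇒  p = 1/(1 + 1.3704) = 0.4219
Dv-42: 42.2%, Dv-44: 57.8%.

42.2%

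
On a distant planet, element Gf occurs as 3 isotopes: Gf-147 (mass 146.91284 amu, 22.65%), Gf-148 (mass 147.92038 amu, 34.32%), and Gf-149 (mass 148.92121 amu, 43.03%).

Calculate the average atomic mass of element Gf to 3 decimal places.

The abundance-weighted mean is 0.2265 × 146.91284 + 0.3432 × 147.92038 + 0.4303 × 148.92121
= 33.275758 + 50.766274 + 64.080797 = 148.122829 amu

148.123 amu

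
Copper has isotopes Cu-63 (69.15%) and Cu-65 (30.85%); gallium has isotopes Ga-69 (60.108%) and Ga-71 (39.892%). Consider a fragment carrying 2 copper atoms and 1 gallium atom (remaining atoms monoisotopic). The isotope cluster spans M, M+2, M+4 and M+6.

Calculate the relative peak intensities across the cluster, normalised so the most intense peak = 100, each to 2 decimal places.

64.27 : 100.00 : 50.85 : 8.49

Copper pattern (n=2): 0.47817225 : 0.4266555 : 0.09517225
Gallium pattern (n=1): 0.60108 : 0.39892
Convolve the two distributions (both contribute in 2-u steps):
  M: 0.47817225×0.60108 = 0.287420
  M+2: 0.47817225×0.39892 + 0.4266555×0.60108 = 0.447207
  M+4: 0.4266555×0.39892 + 0.09517225×0.60108 = 0.227408
  M+6: 0.09517225×0.39892 = 0.037966
Scale to base peak (0.447207) = 100: 64.27 : 100.00 : 50.85 : 8.49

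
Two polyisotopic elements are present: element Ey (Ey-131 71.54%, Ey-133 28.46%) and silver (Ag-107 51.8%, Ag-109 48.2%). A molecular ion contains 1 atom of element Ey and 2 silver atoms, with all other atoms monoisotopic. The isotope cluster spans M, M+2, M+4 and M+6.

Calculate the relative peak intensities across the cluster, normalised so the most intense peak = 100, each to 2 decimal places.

Element Ey pattern (n=1): 0.7154 : 0.2846
Silver pattern (n=2): 0.268324 : 0.499352 : 0.232324
Convolve the two distributions (both contribute in 2-u steps):
  M: 0.7154×0.268324 = 0.191959
  M+2: 0.7154×0.499352 + 0.2846×0.268324 = 0.433601
  M+4: 0.7154×0.232324 + 0.2846×0.499352 = 0.308320
  M+6: 0.2846×0.232324 = 0.066119
Scale to base peak (0.433601) = 100: 44.27 : 100.00 : 71.11 : 15.25

44.27 : 100.00 : 71.11 : 15.25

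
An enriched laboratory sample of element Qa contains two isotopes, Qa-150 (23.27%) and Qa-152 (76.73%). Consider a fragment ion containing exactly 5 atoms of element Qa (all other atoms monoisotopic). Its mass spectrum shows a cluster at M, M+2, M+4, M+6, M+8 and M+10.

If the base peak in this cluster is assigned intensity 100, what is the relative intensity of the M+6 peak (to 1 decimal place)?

Term probabilities: M 0.0007, M+2 0.0112, M+4 0.0742, M+6 0.2446, M+8 0.4033, M+10 0.2660. Base peak = M+8.
P(M+8) = C(5,4) × 0.2327^1 × 0.7673^4 = 5 × 0.2327 × 0.34662573 = 0.403299 (base)
P(M+6) = C(5,3) × 0.2327^2 × 0.7673^3 = 10 × 0.05414929 × 0.45174733 = 0.244618
Relative intensity = 0.244618 / 0.403299 × 100 = 60.7

60.7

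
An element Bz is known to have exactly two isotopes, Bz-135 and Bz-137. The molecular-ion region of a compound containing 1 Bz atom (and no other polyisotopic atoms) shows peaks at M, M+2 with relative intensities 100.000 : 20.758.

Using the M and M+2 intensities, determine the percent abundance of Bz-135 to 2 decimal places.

82.81%

If p is the fraction of Bz that is Bz-135, then I(M+2)/I(M) = [C(1,1)·p^0·(1−p)] / p^1 = 1·(1−p)/p = 20.758/100.000 = 0.2076
(1−p)/p = 0.2076/1 = 0.2076  ⇒  p = 1/(1 + 0.2076) = 0.8281
Bz-135: 82.81%, Bz-137: 17.19%.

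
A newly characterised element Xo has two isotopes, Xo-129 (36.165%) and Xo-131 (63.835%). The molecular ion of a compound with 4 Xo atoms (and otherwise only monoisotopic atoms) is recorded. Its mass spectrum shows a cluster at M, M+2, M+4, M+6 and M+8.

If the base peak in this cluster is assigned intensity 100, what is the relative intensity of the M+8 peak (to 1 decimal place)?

44.1

(0.36165 + 0.63835)^4 gives M 0.0171, M+2 0.1208, M+4 0.3198, M+6 0.3763, M+8 0.1660; the largest is M+6.
P(M+6) = C(4,3) × 0.36165^1 × 0.63835^3 = 4 × 0.36165 × 0.2601217 = 0.376292 (base)
P(M+8) = C(4,4) × 0.36165^0 × 0.63835^4 = 1 × 1.0000 × 0.16604869 = 0.166049
Relative intensity = 0.166049 / 0.376292 × 100 = 44.1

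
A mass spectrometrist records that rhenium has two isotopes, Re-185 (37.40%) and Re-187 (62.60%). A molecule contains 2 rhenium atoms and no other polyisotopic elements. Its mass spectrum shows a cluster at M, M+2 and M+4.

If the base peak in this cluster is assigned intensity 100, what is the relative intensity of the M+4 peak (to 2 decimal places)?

(0.3740 + 0.6260)^2 gives M 0.1399, M+2 0.4682, M+4 0.3919; the largest is M+2.
P(M+2) = C(2,1) × 0.3740^1 × 0.6260^1 = 2 × 0.3740 × 0.6260 = 0.468248 (base)
P(M+4) = C(2,2) × 0.3740^0 × 0.6260^2 = 1 × 1.0000 × 0.391876 = 0.391876
Relative intensity = 0.391876 / 0.468248 × 100 = 83.69

83.69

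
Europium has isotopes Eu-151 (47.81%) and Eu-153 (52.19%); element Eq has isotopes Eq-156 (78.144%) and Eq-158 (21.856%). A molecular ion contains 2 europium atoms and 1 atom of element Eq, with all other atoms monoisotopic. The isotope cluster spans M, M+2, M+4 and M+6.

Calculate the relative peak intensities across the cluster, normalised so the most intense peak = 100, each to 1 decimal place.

40.6 : 100.0 : 73.2 : 13.5

Europium pattern (n=2): 0.22857961 : 0.49904078 : 0.27237961
Element Eq pattern (n=1): 0.78144 : 0.21856
Convolve the two distributions (both contribute in 2-u steps):
  M: 0.22857961×0.78144 = 0.178621
  M+2: 0.22857961×0.21856 + 0.49904078×0.78144 = 0.439929
  M+4: 0.49904078×0.21856 + 0.27237961×0.78144 = 0.321919
  M+6: 0.27237961×0.21856 = 0.059531
Scale to base peak (0.439929) = 100: 40.6 : 100.0 : 73.2 : 13.5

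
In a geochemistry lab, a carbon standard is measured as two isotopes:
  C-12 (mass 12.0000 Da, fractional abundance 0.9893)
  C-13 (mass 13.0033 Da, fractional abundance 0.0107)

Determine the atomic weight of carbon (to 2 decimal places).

12.01 Da

The abundance-weighted mean is 0.9893 × 12.0000 + 0.0107 × 13.0033
= 11.87160 + 0.13914 = 12.01074 Da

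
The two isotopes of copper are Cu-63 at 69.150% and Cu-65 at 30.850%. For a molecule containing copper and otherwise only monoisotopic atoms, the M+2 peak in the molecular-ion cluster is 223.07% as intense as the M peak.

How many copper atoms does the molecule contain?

The M+2/M ratio from n Cu atoms is n · q/p = n · 0.30850/0.69150.
n = 2.2307 × 0.69150/0.30850 = 5.00 ≈ 5

5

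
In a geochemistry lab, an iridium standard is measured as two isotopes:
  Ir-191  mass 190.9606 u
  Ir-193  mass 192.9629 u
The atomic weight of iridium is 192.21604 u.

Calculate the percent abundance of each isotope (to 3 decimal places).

Writing the weighted mean with unknown fraction x of Ir-191:
190.9606·x + 192.9629·(1 − x) = 192.21604
(190.9606 − 192.9629)·x = 192.21604 − 192.9629
x = -0.74686 / -2.0023 = 0.37300 → 37.300% Ir-191, 62.700% Ir-193.

Ir-191: 37.300%, Ir-193: 62.700%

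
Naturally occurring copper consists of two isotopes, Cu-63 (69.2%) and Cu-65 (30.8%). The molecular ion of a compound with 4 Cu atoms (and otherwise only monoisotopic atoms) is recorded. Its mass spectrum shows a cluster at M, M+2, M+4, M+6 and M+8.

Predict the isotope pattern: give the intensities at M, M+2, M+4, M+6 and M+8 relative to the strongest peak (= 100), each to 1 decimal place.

56.2 : 100.0 : 66.8 : 19.8 : 2.2

The 4 Cu atoms are independent, so intensities follow the terms of (0.692 + 0.308)^4.
P(M) = 0.692^4 = 0.229311
P(M+2) = 4 × 0.692^3 × 0.308^1 = 0.408253
P(M+4) = 6 × 0.692^2 × 0.308^2 = 0.272562
P(M+6) = 4 × 0.692^1 × 0.308^3 = 0.080876
P(M+8) = 0.308^4 = 0.008999
The M+2 peak is largest (0.408253); scaling to 100 gives 56.2 : 100.0 : 66.8 : 19.8 : 2.2.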